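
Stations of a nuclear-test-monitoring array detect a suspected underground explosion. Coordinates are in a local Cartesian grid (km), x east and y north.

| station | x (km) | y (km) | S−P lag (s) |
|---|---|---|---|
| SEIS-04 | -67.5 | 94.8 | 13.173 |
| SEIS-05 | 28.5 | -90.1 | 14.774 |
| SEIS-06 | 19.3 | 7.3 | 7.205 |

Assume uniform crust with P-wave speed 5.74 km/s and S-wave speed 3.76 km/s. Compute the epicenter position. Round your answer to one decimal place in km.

(72.9, 64.7)

Distance from S−P lag: d = Δt · v_P v_S / (v_P − v_S) = Δt · (5.74·3.76)/(5.74−3.76) ≈ 10.9002·Δt.
So d_SEIS-04 = 143.59, d_SEIS-05 = 161.04, d_SEIS-06 = 78.54 km.
Circle about each station: (x + 67.5)² + (y − 94.8)² = 143.59²; (x − 28.5)² + (y + 90.1)² = 161.04²; (x − 19.3)² + (y − 7.3)² = 78.54².
Subtracting the SEIS-04 equation from the SEIS-05 and SEIS-06 equations removes the quadratic terms:
192.0 x − 369.8 y = -9928.82
173.6 x − 175.0 y = 1332.05
Solving the 2×2 system: x ≈ 72.9, y ≈ 64.7 km.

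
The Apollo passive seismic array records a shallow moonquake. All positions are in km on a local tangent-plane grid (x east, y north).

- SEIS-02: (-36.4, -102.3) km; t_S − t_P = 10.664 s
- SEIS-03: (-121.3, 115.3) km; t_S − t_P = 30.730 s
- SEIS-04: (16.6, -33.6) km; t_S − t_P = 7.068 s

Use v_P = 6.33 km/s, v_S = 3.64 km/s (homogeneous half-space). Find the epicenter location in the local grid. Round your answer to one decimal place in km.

x ≈ 52.7 km, y ≈ -82.2 km

Distance from S−P lag: d = Δt · v_P v_S / (v_P − v_S) = Δt · (6.33·3.64)/(6.33−3.64) ≈ 8.5655·Δt.
So d_SEIS-02 = 91.34, d_SEIS-03 = 263.22, d_SEIS-04 = 60.54 km.
Circle about each station: (x + 36.4)² + (y + 102.3)² = 91.34²; (x + 121.3)² + (y − 115.3)² = 263.22²; (x − 16.6)² + (y + 33.6)² = 60.54².
Subtracting pairs of circle equations eliminates x²+y² and gives linear equations (the radical axes):
-169.8 x + 435.2 y = -44724.24
106.0 x + 137.4 y = -5707.83
Solving the 2×2 system: x ≈ 52.7, y ≈ -82.2 km.
Check against SEIS-02 (with the unrounded x, y): √((x + 36.4)²+(y + 102.3)²) = 91.34 ≈ 91.34 km. ✓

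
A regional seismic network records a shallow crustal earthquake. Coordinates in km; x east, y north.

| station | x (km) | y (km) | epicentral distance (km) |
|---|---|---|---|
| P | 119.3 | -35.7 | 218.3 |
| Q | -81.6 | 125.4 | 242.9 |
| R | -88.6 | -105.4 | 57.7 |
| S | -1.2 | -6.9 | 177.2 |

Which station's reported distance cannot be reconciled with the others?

P

Solve using three stations at a time. Using Q, R, S (subtract circle equations pairwise → linear system) gives (x, y) ≈ (-146.2, -108.8).
Distances from that point to each station vs reported:
  P: calculated 275.4 vs reported 218.3 → residual 57.1 km
  Q: calculated 242.9 vs reported 242.9 → residual 0.0 km
  R: calculated 57.7 vs reported 57.7 → residual 0.0 km
  S: calculated 177.2 vs reported 177.2 → residual 0.0 km
Q, R, S are mutually consistent (residuals ≈ 0); P is off by 57.1 km.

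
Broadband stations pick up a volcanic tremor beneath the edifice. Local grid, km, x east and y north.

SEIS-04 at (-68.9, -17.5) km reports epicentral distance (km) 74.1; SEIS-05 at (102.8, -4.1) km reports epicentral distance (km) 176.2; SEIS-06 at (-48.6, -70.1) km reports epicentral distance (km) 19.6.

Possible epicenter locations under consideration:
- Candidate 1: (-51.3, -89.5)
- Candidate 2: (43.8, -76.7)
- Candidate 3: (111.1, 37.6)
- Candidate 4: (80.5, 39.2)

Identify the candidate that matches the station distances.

Candidate 1

For each candidate, compare |candidate − station| to the reported distance:
Candidate 1: residuals SEIS-04 0.0, SEIS-05 0.0, SEIS-06 0.0 → max 0.0 km
Candidate 2: residuals SEIS-04 53.2, SEIS-05 82.6, SEIS-06 73.0 → max 82.6 km
Candidate 3: residuals SEIS-04 114.1, SEIS-05 133.7, SEIS-06 173.0 → max 173.0 km
Candidate 4: residuals SEIS-04 85.7, SEIS-05 127.5, SEIS-06 149.6 → max 149.6 km
Only Candidate 1 has all residuals ≈ 0.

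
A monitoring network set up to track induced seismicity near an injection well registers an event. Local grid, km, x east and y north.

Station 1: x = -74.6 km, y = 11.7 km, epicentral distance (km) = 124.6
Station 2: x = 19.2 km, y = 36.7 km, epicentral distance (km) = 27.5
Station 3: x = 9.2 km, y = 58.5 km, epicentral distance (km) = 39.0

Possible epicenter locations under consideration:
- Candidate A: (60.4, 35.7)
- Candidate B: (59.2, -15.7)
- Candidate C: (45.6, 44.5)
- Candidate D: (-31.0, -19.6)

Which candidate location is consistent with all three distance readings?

For each candidate, compare |candidate − station| to the reported distance:
Candidate A: residuals Station 1 12.5, Station 2 13.7, Station 3 17.0 → max 17.0 km
Candidate B: residuals Station 1 12.0, Station 2 38.4, Station 3 50.5 → max 50.5 km
Candidate C: residuals Station 1 0.0, Station 2 0.0, Station 3 0.0 → max 0.0 km
Candidate D: residuals Station 1 70.9, Station 2 47.9, Station 3 48.8 → max 70.9 km
Only Candidate C has all residuals ≈ 0.

Candidate C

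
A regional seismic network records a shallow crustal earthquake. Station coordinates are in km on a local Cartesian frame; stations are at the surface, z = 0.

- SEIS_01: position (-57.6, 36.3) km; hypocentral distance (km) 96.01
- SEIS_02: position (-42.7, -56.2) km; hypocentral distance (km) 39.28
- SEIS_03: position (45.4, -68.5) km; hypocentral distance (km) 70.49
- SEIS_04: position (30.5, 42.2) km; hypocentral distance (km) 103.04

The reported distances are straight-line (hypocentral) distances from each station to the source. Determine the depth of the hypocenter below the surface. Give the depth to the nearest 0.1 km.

depth ≈ 26.7 km

Each station gives a sphere (x−x_i)² + (y−y_i)² + z² = d_i² (stations at z=0).
Subtracting the SEIS_01 sphere from SEIS_02 and SEIS_03: z² cancels, leaving linear equations in x and y:
29.8 x − 185.0 y = 8021.28
206.0 x − 209.6 y = 6367.04
Solving: x ≈ -15.797, y ≈ -45.903 km (keep extra digits for the depth step; rounded: -15.8, -45.9).
Then from the SEIS_01 sphere: z² = 96.01² − (x + 57.6)² − (y − 36.3)² with x = -15.797, y = -45.903, so z ≈ 26.704 ≈ 26.7 km.
Check against SEIS_04 (with the unrounded solution): distance 103.05 ≈ 103.04 km. ✓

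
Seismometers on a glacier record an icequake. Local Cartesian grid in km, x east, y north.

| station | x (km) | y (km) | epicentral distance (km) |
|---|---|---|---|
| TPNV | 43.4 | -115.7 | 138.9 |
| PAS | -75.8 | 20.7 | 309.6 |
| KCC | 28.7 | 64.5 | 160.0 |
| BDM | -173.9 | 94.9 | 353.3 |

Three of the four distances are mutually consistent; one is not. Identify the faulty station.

PAS

Solve using three stations at a time. Using TPNV, KCC, BDM (subtract circle equations pairwise → linear system) gives (x, y) ≈ (155.3, -33.4).
Distances from that point to each station vs reported:
  TPNV: calculated 138.9 vs reported 138.9 → residual 0.0 km
  PAS: calculated 237.3 vs reported 309.6 → residual 72.3 km
  KCC: calculated 160.0 vs reported 160.0 → residual 0.0 km
  BDM: calculated 353.3 vs reported 353.3 → residual 0.0 km
TPNV, KCC, BDM are mutually consistent (residuals ≈ 0); PAS is off by 72.3 km.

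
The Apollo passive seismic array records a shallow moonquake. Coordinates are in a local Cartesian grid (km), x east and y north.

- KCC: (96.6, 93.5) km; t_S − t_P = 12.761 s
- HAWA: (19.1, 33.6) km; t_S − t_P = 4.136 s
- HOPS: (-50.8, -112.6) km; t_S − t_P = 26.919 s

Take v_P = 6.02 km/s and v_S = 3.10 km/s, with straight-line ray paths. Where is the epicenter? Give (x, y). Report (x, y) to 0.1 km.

45.3 km east, 30.1 km north

Distance from S−P lag: d = Δt · v_P v_S / (v_P − v_S) = Δt · (6.02·3.10)/(6.02−3.10) ≈ 6.3911·Δt.
So d_KCC = 81.56, d_HAWA = 26.43, d_HOPS = 172.04 km.
Circle about each station: (x − 96.6)² + (y − 93.5)² = 81.56²; (x − 19.1)² + (y − 33.6)² = 26.43²; (x + 50.8)² + (y + 112.6)² = 172.04².
Subtracting pairs of circle equations eliminates x²+y² and gives linear equations (the radical axes):
-155.0 x − 119.8 y = -10626.55
-294.8 x − 412.2 y = -25760.14
Solving the 2×2 system: x ≈ 45.3, y ≈ 30.1 km.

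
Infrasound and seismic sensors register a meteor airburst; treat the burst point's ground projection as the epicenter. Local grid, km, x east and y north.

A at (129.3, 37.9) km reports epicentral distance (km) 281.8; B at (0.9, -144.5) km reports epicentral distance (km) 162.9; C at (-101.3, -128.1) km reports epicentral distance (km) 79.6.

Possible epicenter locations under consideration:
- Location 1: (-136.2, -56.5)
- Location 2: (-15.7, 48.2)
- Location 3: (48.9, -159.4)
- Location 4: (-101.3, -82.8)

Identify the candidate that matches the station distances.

Location 1

For each candidate, compare |candidate − station| to the reported distance:
Location 1: residuals A 0.0, B 0.0, C 0.1 → max 0.1 km
Location 2: residuals A 136.4, B 30.5, C 116.4 → max 136.4 km
Location 3: residuals A 68.7, B 112.6, C 73.8 → max 112.6 km
Location 4: residuals A 21.5, B 43.5, C 34.3 → max 43.5 km
Only Location 1 has all residuals ≈ 0.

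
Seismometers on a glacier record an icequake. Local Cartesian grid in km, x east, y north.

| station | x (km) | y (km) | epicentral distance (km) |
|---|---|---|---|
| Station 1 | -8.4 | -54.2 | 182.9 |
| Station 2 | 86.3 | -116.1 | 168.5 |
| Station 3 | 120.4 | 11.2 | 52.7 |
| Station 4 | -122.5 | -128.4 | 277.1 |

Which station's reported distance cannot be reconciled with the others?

Station 1

Solve using three stations at a time. Using Station 2, Station 3, Station 4 (subtract circle equations pairwise → linear system) gives (x, y) ≈ (87.5, 52.4).
Distances from that point to each station vs reported:
  Station 1: calculated 143.4 vs reported 182.9 → residual 39.5 km
  Station 2: calculated 168.5 vs reported 168.5 → residual 0.0 km
  Station 3: calculated 52.7 vs reported 52.7 → residual 0.0 km
  Station 4: calculated 277.1 vs reported 277.1 → residual 0.0 km
Station 2, Station 3, Station 4 are mutually consistent (residuals ≈ 0); Station 1 is off by 39.5 km.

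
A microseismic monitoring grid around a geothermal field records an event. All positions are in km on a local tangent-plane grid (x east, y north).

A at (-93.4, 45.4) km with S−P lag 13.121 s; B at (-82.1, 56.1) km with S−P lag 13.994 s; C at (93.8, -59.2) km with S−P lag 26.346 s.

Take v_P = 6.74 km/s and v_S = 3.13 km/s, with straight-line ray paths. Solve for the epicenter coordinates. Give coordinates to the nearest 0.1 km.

(-55.4, -21.2)

Distance from S−P lag: d = Δt · v_P v_S / (v_P − v_S) = Δt · (6.74·3.13)/(6.74−3.13) ≈ 5.8438·Δt.
So d_A = 76.68, d_B = 81.78, d_C = 153.96 km.
Circle about each station: (x + 93.4)² + (y − 45.4)² = 76.68²; (x + 82.1)² + (y − 56.1)² = 81.78²; (x − 93.8)² + (y + 59.2)² = 153.96².
Subtracting pairs of circle equations eliminates x²+y² and gives linear equations (the radical axes):
22.6 x + 21.4 y = -1705.25
374.4 x − 209.2 y = -16305.50
Solving the 2×2 system: x ≈ -55.4, y ≈ -21.2 km.
Check against A (with the unrounded x, y): √((x + 93.4)²+(y − 45.4)²) = 76.67 ≈ 76.68 km. ✓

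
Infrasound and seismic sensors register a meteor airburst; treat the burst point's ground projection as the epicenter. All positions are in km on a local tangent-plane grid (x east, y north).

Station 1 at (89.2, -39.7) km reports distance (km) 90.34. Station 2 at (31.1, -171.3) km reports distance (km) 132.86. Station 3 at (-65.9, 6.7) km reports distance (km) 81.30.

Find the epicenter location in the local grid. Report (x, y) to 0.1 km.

Circle about each station: (x − 89.2)² + (y + 39.7)² = 90.34²; (x − 31.1)² + (y + 171.3)² = 132.86²; (x + 65.9)² + (y − 6.7)² = 81.30².
Subtracting the Station 1 equation from the Station 2 and Station 3 equations removes the quadratic terms:
-116.2 x − 263.2 y = 11287.71
-310.2 x + 92.8 y = -3593.40
Solving the 2×2 system: x ≈ -1.1, y ≈ -42.4 km.

x ≈ -1.1 km, y ≈ -42.4 km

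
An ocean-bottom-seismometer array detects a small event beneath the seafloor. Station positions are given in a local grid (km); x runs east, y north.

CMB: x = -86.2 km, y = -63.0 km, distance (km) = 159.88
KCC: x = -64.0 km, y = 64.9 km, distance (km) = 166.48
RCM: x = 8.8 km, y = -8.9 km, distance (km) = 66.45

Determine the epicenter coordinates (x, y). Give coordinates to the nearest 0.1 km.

(70.8, -32.8)

Circle about each station: (x + 86.2)² + (y + 63.0)² = 159.88²; (x + 64.0)² + (y − 64.9)² = 166.48²; (x − 8.8)² + (y + 8.9)² = 66.45².
Subtracting the CMB equation from the KCC and RCM equations removes the quadratic terms:
44.4 x + 255.8 y = -5245.41
190.0 x + 108.2 y = 9903.22
Solving the 2×2 system: x ≈ 70.8, y ≈ -32.8 km.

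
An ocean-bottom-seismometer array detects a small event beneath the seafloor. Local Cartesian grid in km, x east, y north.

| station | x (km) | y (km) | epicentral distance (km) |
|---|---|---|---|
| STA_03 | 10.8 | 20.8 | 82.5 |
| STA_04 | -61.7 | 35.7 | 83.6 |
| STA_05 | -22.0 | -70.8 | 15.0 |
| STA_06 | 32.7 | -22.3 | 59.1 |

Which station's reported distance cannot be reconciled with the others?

Solve using three stations at a time. Using STA_03, STA_05, STA_06 (subtract circle equations pairwise → linear system) gives (x, y) ≈ (-14.6, -57.7).
Distances from that point to each station vs reported:
  STA_03: calculated 82.5 vs reported 82.5 → residual 0.0 km
  STA_04: calculated 104.6 vs reported 83.6 → residual 21.0 km
  STA_05: calculated 15.0 vs reported 15.0 → residual 0.0 km
  STA_06: calculated 59.1 vs reported 59.1 → residual 0.0 km
STA_03, STA_05, STA_06 are mutually consistent (residuals ≈ 0); STA_04 is off by 21.0 km.

STA_04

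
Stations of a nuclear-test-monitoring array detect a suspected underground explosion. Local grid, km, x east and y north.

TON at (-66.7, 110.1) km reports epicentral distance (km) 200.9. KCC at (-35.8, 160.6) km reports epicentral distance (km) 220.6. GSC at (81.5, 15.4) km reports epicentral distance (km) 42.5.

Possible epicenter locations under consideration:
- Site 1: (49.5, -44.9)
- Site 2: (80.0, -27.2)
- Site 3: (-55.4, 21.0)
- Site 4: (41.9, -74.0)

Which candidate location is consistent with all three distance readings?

For each candidate, compare |candidate − station| to the reported distance:
Site 1: residuals TON 7.2, KCC 1.9, GSC 25.8 → max 25.8 km
Site 2: residuals TON 0.0, KCC 0.0, GSC 0.1 → max 0.1 km
Site 3: residuals TON 111.1, KCC 79.6, GSC 94.5 → max 111.1 km
Site 4: residuals TON 12.8, KCC 26.5, GSC 55.3 → max 55.3 km
Only Site 2 has all residuals ≈ 0.

Site 2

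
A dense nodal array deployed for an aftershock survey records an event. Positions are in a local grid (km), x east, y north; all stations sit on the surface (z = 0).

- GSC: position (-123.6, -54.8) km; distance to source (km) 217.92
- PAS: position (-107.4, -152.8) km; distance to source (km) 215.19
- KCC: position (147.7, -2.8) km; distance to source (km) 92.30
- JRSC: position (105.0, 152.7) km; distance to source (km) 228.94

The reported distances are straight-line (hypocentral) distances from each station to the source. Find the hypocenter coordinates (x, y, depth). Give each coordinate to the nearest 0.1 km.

(92.8, -75.4, 15.3)

Each station gives a sphere (x−x_i)² + (y−y_i)² + z² = d_i² (stations at z=0).
Subtracting the GSC sphere from PAS and KCC: z² cancels, leaving linear equations in x and y:
32.4 x − 196.0 y = 17784.99
542.6 x + 104.0 y = 42512.97
Solving: x ≈ 92.802, y ≈ -75.399 km (keep extra digits for the depth step; rounded: 92.8, -75.4).
Then from the GSC sphere: z² = 217.92² − (x + 123.6)² − (y + 54.8)² with x = 92.802, y = -75.399, so z ≈ 15.329 ≈ 15.3 km.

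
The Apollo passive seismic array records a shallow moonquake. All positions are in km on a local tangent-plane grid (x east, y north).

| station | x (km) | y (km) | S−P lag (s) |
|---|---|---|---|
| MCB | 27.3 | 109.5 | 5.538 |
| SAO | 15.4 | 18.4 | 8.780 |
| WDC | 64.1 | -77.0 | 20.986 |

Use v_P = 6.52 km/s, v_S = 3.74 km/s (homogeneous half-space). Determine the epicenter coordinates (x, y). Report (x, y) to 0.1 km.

-16.5 km east, 88.5 km north

Distance from S−P lag: d = Δt · v_P v_S / (v_P − v_S) = Δt · (6.52·3.74)/(6.52−3.74) ≈ 8.7715·Δt.
So d_MCB = 48.58, d_SAO = 77.01, d_WDC = 184.08 km.
Circle about each station: (x − 27.3)² + (y − 109.5)² = 48.58²; (x − 15.4)² + (y − 18.4)² = 77.01²; (x − 64.1)² + (y + 77.0)² = 184.08².
Subtracting pairs of circle equations eliminates x²+y² and gives linear equations (the radical axes):
-23.8 x − 182.2 y = -15730.34
73.6 x − 373.0 y = -34223.16
Solving the 2×2 system: x ≈ -16.5, y ≈ 88.5 km.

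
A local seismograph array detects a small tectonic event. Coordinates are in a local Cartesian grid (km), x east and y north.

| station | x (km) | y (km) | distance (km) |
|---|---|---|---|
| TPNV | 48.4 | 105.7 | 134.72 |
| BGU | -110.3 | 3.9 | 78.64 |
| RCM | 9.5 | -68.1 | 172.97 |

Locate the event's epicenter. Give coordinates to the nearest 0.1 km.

x ≈ -83.4 km, y ≈ 77.8 km

Circle about each station: (x − 48.4)² + (y − 105.7)² = 134.72²; (x + 110.3)² + (y − 3.9)² = 78.64²; (x − 9.5)² + (y + 68.1)² = 172.97².
Subtracting the TPNV equation from the BGU and RCM equations removes the quadratic terms:
-317.4 x − 203.6 y = 10631.48
-77.8 x − 347.6 y = -20556.33
Solving the 2×2 system: x ≈ -83.4, y ≈ 77.8 km.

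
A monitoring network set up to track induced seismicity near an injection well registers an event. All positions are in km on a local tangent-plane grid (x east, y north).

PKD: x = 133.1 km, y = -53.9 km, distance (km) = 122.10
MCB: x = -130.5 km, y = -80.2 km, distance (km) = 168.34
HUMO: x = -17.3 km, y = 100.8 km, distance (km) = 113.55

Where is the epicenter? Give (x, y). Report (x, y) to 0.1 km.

x ≈ 20.7 km, y ≈ -6.2 km

Circle about each station: (x − 133.1)² + (y + 53.9)² = 122.10²; (x + 130.5)² + (y + 80.2)² = 168.34²; (x + 17.3)² + (y − 100.8)² = 113.55².
Subtracting pairs of circle equations eliminates x²+y² and gives linear equations (the radical axes):
-527.2 x − 52.6 y = -10588.48
-300.8 x + 309.4 y = -8146.08
Solving the 2×2 system: x ≈ 20.7, y ≈ -6.2 km.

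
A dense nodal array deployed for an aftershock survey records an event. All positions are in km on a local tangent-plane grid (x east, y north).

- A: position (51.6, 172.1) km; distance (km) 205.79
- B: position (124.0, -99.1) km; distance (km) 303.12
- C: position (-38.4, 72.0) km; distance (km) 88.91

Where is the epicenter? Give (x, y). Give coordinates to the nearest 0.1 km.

x ≈ -127.3 km, y ≈ 70.4 km

Circle about each station: (x − 51.6)² + (y − 172.1)² = 205.79²; (x − 124.0)² + (y + 99.1)² = 303.12²; (x + 38.4)² + (y − 72.0)² = 88.91².
Subtracting the A equation from the B and C equations removes the quadratic terms:
144.8 x − 542.4 y = -56616.37
-180.0 x − 200.2 y = 8822.13
Solving the 2×2 system: x ≈ -127.3, y ≈ 70.4 km.
Check against A (with the unrounded x, y): √((x − 51.6)²+(y − 172.1)²) = 205.79 ≈ 205.79 km. ✓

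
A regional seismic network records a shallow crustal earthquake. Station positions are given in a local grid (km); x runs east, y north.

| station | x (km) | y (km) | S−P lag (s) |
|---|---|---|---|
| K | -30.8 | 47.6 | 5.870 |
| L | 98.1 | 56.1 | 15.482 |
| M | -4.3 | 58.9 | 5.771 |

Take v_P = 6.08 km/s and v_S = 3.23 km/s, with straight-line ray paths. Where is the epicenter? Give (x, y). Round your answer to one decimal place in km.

x ≈ -2.0 km, y ≈ 19.2 km

Distance from S−P lag: d = Δt · v_P v_S / (v_P − v_S) = Δt · (6.08·3.23)/(6.08−3.23) ≈ 6.8907·Δt.
So d_K = 40.45, d_L = 106.68, d_M = 39.77 km.
Circle about each station: (x + 30.8)² + (y − 47.6)² = 40.45²; (x − 98.1)² + (y − 56.1)² = 106.68²; (x + 4.3)² + (y − 58.9)² = 39.77².
Subtracting the K equation from the L and M equations removes the quadratic terms:
257.8 x + 17.0 y = -188.00
53.0 x + 22.6 y = 327.85
Solving the 2×2 system: x ≈ -2.0, y ≈ 19.2 km.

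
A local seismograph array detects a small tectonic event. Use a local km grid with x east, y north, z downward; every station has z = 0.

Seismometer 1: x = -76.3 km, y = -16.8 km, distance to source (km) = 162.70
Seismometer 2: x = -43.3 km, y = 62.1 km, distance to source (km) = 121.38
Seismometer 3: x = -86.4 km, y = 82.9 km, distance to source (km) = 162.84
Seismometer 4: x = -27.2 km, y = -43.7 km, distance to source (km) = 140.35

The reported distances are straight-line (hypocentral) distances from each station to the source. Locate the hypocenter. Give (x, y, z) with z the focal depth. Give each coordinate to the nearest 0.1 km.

Each station gives a sphere (x−x_i)² + (y−y_i)² + z² = d_i² (stations at z=0).
Subtracting the Seismometer 1 sphere from Seismometer 2 and Seismometer 3: z² cancels, leaving linear equations in x and y:
66.0 x + 157.8 y = 11365.56
-20.2 x + 199.4 y = 8187.86
Solving: x ≈ 59.594, y ≈ 47.100 km (keep extra digits for the depth step; rounded: 59.6, 47.1).
Then from the Seismometer 1 sphere: z² = 162.70² − (x + 76.3)² − (y + 16.8)² with x = 59.594, y = 47.100, so z ≈ 62.617 ≈ 62.6 km.
Check against Seismometer 4 (with the unrounded solution): distance 140.35 ≈ 140.35 km. ✓

x ≈ 59.6 km, y ≈ 47.1 km, depth ≈ 62.6 km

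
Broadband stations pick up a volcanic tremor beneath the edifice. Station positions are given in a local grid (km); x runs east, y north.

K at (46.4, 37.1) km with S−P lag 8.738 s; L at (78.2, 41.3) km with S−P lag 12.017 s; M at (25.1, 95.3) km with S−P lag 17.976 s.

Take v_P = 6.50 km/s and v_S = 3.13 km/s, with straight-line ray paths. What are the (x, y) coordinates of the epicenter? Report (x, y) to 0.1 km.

Distance from S−P lag: d = Δt · v_P v_S / (v_P − v_S) = Δt · (6.50·3.13)/(6.50−3.13) ≈ 6.0371·Δt.
So d_K = 52.75, d_L = 72.55, d_M = 108.52 km.
Circle about each station: (x − 46.4)² + (y − 37.1)² = 52.75²; (x − 78.2)² + (y − 41.3)² = 72.55²; (x − 25.1)² + (y − 95.3)² = 108.52².
Subtracting pairs of circle equations eliminates x²+y² and gives linear equations (the radical axes):
63.6 x + 8.4 y = 1810.62
-42.6 x + 116.4 y = -2811.30
Solving the 2×2 system: x ≈ 30.2, y ≈ -13.1 km.

x ≈ 30.2 km, y ≈ -13.1 km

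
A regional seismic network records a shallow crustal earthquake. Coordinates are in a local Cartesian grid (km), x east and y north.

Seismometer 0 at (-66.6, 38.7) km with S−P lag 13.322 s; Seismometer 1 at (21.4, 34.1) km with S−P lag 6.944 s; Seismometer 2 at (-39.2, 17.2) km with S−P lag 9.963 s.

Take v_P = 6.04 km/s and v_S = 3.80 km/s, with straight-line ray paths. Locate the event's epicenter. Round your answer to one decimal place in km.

Distance from S−P lag: d = Δt · v_P v_S / (v_P − v_S) = Δt · (6.04·3.80)/(6.04−3.80) ≈ 10.2464·Δt.
So d_Seismometer 0 = 136.50, d_Seismometer 1 = 71.15, d_Seismometer 2 = 102.09 km.
Circle about each station: (x + 66.6)² + (y − 38.7)² = 136.50²; (x − 21.4)² + (y − 34.1)² = 71.15²; (x + 39.2)² + (y − 17.2)² = 102.09².
Subtracting the Seismometer 0 equation from the Seismometer 1 and Seismometer 2 equations removes the quadratic terms:
176.0 x − 9.2 y = 9257.45
54.8 x − 43.0 y = 4109.11
Solving the 2×2 system: x ≈ 51.0, y ≈ -30.6 km.

51.0 km east, -30.6 km north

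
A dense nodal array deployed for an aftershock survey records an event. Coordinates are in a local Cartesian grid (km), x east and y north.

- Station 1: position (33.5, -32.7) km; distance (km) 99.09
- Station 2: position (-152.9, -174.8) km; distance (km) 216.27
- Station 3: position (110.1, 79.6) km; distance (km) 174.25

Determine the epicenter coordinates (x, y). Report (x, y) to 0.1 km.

(-52.4, 16.7)

Circle about each station: (x − 33.5)² + (y + 32.7)² = 99.09²; (x + 152.9)² + (y + 174.8)² = 216.27²; (x − 110.1)² + (y − 79.6)² = 174.25².
Subtracting pairs of circle equations eliminates x²+y² and gives linear equations (the radical axes):
-372.8 x − 284.2 y = 14788.03
153.2 x + 224.6 y = -4277.60
Solving the 2×2 system: x ≈ -52.4, y ≈ 16.7 km.
Check against Station 1 (with the unrounded x, y): √((x − 33.5)²+(y + 32.7)²) = 99.08 ≈ 99.09 km. ✓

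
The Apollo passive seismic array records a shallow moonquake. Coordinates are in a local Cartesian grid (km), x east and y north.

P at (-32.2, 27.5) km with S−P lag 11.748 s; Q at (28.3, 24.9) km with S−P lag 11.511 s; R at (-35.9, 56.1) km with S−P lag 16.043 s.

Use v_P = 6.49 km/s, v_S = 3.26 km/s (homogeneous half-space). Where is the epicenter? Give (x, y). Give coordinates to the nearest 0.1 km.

Distance from S−P lag: d = Δt · v_P v_S / (v_P − v_S) = Δt · (6.49·3.26)/(6.49−3.26) ≈ 6.5503·Δt.
So d_P = 76.95, d_Q = 75.40, d_R = 105.09 km.
Circle about each station: (x + 32.2)² + (y − 27.5)² = 76.95²; (x − 28.3)² + (y − 24.9)² = 75.40²; (x + 35.9)² + (y − 56.1)² = 105.09².
Subtracting pairs of circle equations eliminates x²+y² and gives linear equations (the radical axes):
121.0 x − 5.2 y = -136.05
-7.4 x + 57.2 y = -2479.68
Solving the 2×2 system: x ≈ -3.0, y ≈ -43.7 km.

-3.0 km east, -43.7 km north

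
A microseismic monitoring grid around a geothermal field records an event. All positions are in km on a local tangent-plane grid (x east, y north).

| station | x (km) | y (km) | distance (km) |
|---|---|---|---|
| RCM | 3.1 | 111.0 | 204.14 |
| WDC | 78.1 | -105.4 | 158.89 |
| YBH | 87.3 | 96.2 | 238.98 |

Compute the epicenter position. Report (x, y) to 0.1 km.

(-78.1, -76.3)

Circle about each station: (x − 3.1)² + (y − 111.0)² = 204.14²; (x − 78.1)² + (y + 105.4)² = 158.89²; (x − 87.3)² + (y − 96.2)² = 238.98².
Subtracting the RCM equation from the WDC and YBH equations removes the quadratic terms:
150.0 x − 432.8 y = 21305.27
168.4 x − 29.6 y = -10893.18
Solving the 2×2 system: x ≈ -78.1, y ≈ -76.3 km.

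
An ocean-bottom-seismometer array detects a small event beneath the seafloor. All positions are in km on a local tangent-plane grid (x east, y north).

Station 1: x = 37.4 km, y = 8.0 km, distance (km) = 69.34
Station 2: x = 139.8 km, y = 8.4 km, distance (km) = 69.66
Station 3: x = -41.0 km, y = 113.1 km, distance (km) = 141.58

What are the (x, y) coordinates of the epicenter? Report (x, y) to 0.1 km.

Circle about each station: (x − 37.4)² + (y − 8.0)² = 69.34²; (x − 139.8)² + (y − 8.4)² = 69.66²; (x + 41.0)² + (y − 113.1)² = 141.58².
Subtracting the Station 1 equation from the Station 2 and Station 3 equations removes the quadratic terms:
204.8 x + 0.8 y = 18107.36
-156.8 x + 210.2 y = -2227.01
Solving the 2×2 system: x ≈ 88.2, y ≈ 55.2 km.

88.2 km east, 55.2 km north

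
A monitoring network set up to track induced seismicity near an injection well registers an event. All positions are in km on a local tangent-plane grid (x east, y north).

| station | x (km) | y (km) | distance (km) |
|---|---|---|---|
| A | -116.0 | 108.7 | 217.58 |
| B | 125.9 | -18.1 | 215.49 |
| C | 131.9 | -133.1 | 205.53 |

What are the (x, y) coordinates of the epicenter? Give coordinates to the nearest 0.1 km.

-71.6 km east, -104.3 km north

Circle about each station: (x + 116.0)² + (y − 108.7)² = 217.58²; (x − 125.9)² + (y + 18.1)² = 215.49²; (x − 131.9)² + (y + 133.1)² = 205.53².
Subtracting the A equation from the B and C equations removes the quadratic terms:
483.8 x − 253.6 y = -8188.15
495.8 x − 483.6 y = 14940.01
Solving the 2×2 system: x ≈ -71.6, y ≈ -104.3 km.
Check against A (with the unrounded x, y): √((x + 116.0)²+(y − 108.7)²) = 217.57 ≈ 217.58 km. ✓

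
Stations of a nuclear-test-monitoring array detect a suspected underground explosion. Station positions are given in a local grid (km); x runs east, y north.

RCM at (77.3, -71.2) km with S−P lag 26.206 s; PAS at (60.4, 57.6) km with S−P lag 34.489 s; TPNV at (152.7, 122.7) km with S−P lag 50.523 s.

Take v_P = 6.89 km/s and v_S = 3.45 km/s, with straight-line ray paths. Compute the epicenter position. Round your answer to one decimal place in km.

Distance from S−P lag: d = Δt · v_P v_S / (v_P − v_S) = Δt · (6.89·3.45)/(6.89−3.45) ≈ 6.9100·Δt.
So d_RCM = 181.08, d_PAS = 238.32, d_TPNV = 349.12 km.
Circle about each station: (x − 77.3)² + (y + 71.2)² = 181.08²; (x − 60.4)² + (y − 57.6)² = 238.32²; (x − 152.7)² + (y − 122.7)² = 349.12².
Subtracting the RCM equation from the PAS and TPNV equations removes the quadratic terms:
-33.8 x + 257.6 y = -28085.27
150.8 x + 387.8 y = -61766.96
Solving the 2×2 system: x ≈ -96.6, y ≈ -121.7 km.

-96.6 km east, -121.7 km north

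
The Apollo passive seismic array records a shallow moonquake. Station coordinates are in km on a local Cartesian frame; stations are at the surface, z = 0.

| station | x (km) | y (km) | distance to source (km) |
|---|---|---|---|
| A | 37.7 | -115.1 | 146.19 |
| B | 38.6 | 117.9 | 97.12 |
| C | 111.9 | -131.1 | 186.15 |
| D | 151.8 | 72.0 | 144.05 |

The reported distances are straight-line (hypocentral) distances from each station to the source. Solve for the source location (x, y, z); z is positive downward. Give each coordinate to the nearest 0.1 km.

Each station gives a sphere (x−x_i)² + (y−y_i)² + z² = d_i² (stations at z=0).
Subtracting the A sphere from B and C: z² cancels, leaving linear equations in x and y:
1.8 x + 466.0 y = 12660.29
148.4 x − 32.0 y = 1759.21
Solving: x ≈ 17.698, y ≈ 27.100 km (keep extra digits for the depth step; rounded: 17.7, 27.1).
Then from the A sphere: z² = 146.19² − (x − 37.7)² − (y + 115.1)² with x = 17.698, y = 27.100, so z ≈ 27.397 ≈ 27.4 km.

x ≈ 17.7 km, y ≈ 27.1 km, depth ≈ 27.4 km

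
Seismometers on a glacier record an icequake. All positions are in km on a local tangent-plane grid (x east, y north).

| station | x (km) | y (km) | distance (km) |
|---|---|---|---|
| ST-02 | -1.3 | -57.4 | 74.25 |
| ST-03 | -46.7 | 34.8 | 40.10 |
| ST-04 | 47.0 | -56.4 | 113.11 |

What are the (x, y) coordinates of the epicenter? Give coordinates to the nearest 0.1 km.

Circle about each station: (x + 1.3)² + (y + 57.4)² = 74.25²; (x + 46.7)² + (y − 34.8)² = 40.10²; (x − 47.0)² + (y + 56.4)² = 113.11².
Subtracting the ST-02 equation from the ST-03 and ST-04 equations removes the quadratic terms:
-90.8 x + 184.4 y = 4000.53
96.6 x + 2.0 y = -5187.30
Solving the 2×2 system: x ≈ -53.6, y ≈ -4.7 km.
Check against ST-02 (with the unrounded x, y): √((x + 1.3)²+(y + 57.4)²) = 74.25 ≈ 74.25 km. ✓

-53.6 km east, -4.7 km north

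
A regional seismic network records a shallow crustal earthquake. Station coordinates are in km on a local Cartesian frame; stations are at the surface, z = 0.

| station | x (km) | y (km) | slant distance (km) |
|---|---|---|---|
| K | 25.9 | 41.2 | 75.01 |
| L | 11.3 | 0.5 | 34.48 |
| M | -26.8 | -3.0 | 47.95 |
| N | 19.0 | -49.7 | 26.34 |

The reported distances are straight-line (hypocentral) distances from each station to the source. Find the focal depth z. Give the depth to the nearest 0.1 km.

depth ≈ 15.2 km

Each station gives a sphere (x−x_i)² + (y−y_i)² + z² = d_i² (stations at z=0).
Subtracting the K sphere from L and M: z² cancels, leaving linear equations in x and y:
-29.2 x − 81.4 y = 2197.32
-105.4 x − 88.4 y = 1686.29
Solving: x ≈ 9.499, y ≈ -30.402 km (keep extra digits for the depth step; rounded: 9.5, -30.4).
Then from the K sphere: z² = 75.01² − (x − 25.9)² − (y − 41.2)² with x = 9.499, y = -30.402, so z ≈ 15.188 ≈ 15.2 km.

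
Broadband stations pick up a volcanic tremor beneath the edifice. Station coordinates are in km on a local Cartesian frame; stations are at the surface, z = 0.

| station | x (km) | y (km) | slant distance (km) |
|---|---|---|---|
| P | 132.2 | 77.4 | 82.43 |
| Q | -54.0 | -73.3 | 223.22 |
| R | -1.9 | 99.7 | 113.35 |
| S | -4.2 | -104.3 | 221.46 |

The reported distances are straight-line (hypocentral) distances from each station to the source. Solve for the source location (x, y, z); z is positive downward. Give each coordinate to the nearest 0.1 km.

Each station gives a sphere (x−x_i)² + (y−y_i)² + z² = d_i² (stations at z=0).
Subtracting the P sphere from Q and R: z² cancels, leaving linear equations in x and y:
-372.4 x − 301.4 y = -58211.17
-268.2 x + 44.6 y = -19577.42
Solving: x ≈ 87.197, y ≈ 85.398 km (keep extra digits for the depth step; rounded: 87.2, 85.4).
Then from the P sphere: z² = 82.43² − (x − 132.2)² − (y − 77.4)² with x = 87.197, y = 85.398, so z ≈ 68.596 ≈ 68.6 km.
Check against S (with the unrounded solution): distance 221.46 ≈ 221.46 km. ✓

(87.2, 85.4, 68.6)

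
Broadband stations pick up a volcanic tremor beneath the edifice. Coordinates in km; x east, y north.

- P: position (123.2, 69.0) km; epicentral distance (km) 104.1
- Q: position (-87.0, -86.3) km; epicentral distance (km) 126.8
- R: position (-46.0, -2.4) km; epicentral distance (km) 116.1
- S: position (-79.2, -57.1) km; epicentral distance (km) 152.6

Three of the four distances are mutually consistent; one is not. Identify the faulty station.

Q

Solve using three stations at a time. Using P, R, S (subtract circle equations pairwise → linear system) gives (x, y) ≈ (68.9, -19.9).
Distances from that point to each station vs reported:
  P: calculated 104.2 vs reported 104.1 → residual 0.1 km
  Q: calculated 169.4 vs reported 126.8 → residual 42.6 km
  R: calculated 116.2 vs reported 116.1 → residual 0.1 km
  S: calculated 152.7 vs reported 152.6 → residual 0.1 km
P, R, S are mutually consistent (residuals ≈ 0); Q is off by 42.6 km.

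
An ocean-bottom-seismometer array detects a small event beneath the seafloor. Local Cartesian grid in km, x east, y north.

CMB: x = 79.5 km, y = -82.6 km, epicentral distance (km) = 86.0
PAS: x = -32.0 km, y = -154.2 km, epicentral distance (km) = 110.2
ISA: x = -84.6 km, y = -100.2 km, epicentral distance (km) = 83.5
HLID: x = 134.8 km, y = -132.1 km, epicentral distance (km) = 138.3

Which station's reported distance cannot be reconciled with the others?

Solve using three stations at a time. Using CMB, ISA, HLID (subtract circle equations pairwise → linear system) gives (x, y) ≈ (-1.8, -110.6).
Distances from that point to each station vs reported:
  CMB: calculated 86.0 vs reported 86.0 → residual 0.0 km
  PAS: calculated 53.1 vs reported 110.2 → residual 57.1 km
  ISA: calculated 83.5 vs reported 83.5 → residual 0.0 km
  HLID: calculated 138.3 vs reported 138.3 → residual 0.0 km
CMB, ISA, HLID are mutually consistent (residuals ≈ 0); PAS is off by 57.1 km.

PAS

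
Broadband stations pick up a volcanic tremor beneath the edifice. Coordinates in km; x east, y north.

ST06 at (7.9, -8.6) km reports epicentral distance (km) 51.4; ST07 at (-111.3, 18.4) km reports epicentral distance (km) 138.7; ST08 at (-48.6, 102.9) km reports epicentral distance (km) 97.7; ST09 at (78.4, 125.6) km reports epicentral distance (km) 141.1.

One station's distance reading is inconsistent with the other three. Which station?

ST09

Solve using three stations at a time. Using ST06, ST07, ST08 (subtract circle equations pairwise → linear system) gives (x, y) ≈ (25.8, 39.6).
Distances from that point to each station vs reported:
  ST06: calculated 51.4 vs reported 51.4 → residual 0.0 km
  ST07: calculated 138.7 vs reported 138.7 → residual 0.0 km
  ST08: calculated 97.7 vs reported 97.7 → residual 0.0 km
  ST09: calculated 100.9 vs reported 141.1 → residual 40.2 km
ST06, ST07, ST08 are mutually consistent (residuals ≈ 0); ST09 is off by 40.2 km.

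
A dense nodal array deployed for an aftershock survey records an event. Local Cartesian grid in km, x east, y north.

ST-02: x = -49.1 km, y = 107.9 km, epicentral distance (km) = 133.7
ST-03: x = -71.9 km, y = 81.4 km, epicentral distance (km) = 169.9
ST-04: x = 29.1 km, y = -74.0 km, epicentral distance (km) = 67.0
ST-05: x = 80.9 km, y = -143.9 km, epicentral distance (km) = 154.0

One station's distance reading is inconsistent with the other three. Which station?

Solve using three stations at a time. Using ST-02, ST-04, ST-05 (subtract circle equations pairwise → linear system) gives (x, y) ≈ (-10.8, -20.2).
Distances from that point to each station vs reported:
  ST-02: calculated 133.7 vs reported 133.7 → residual 0.0 km
  ST-03: calculated 118.5 vs reported 169.9 → residual 51.4 km
  ST-04: calculated 67.0 vs reported 67.0 → residual 0.0 km
  ST-05: calculated 154.0 vs reported 154.0 → residual 0.0 km
ST-02, ST-04, ST-05 are mutually consistent (residuals ≈ 0); ST-03 is off by 51.4 km.

ST-03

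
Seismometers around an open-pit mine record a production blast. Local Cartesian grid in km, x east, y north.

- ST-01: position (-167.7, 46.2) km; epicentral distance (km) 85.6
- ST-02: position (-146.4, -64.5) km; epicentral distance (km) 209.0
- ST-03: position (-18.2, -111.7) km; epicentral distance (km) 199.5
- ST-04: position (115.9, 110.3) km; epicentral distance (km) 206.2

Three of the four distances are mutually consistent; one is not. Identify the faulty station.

ST-02

Solve using three stations at a time. Using ST-01, ST-03, ST-04 (subtract circle equations pairwise → linear system) gives (x, y) ≈ (-87.3, 75.4).
Distances from that point to each station vs reported:
  ST-01: calculated 85.5 vs reported 85.6 → residual 0.1 km
  ST-02: calculated 151.9 vs reported 209.0 → residual 57.1 km
  ST-03: calculated 199.5 vs reported 199.5 → residual 0.0 km
  ST-04: calculated 206.2 vs reported 206.2 → residual 0.0 km
ST-01, ST-03, ST-04 are mutually consistent (residuals ≈ 0); ST-02 is off by 57.1 km.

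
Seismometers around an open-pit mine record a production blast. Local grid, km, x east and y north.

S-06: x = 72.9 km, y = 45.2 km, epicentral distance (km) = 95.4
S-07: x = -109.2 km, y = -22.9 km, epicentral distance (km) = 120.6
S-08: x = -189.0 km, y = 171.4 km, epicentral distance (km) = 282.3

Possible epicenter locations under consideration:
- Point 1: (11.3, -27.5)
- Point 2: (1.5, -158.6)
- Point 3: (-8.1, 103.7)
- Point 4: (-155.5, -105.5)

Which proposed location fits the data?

Point 1

For each candidate, compare |candidate − station| to the reported distance:
Point 1: residuals S-06 0.1, S-07 0.0, S-08 0.0 → max 0.1 km
Point 2: residuals S-06 120.5, S-07 54.5, S-08 98.7 → max 120.5 km
Point 3: residuals S-06 4.5, S-07 41.4, S-08 89.1 → max 89.1 km
Point 4: residuals S-06 178.2, S-07 25.9, S-08 3.4 → max 178.2 km
Only Point 1 has all residuals ≈ 0.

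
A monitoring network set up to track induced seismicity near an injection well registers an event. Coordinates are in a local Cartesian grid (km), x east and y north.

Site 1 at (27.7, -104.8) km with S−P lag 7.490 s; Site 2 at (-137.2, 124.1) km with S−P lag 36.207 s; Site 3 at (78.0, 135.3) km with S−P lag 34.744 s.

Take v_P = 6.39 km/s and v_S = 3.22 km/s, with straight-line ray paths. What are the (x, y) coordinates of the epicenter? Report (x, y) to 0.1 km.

(-8.9, -72.8)

Distance from S−P lag: d = Δt · v_P v_S / (v_P − v_S) = Δt · (6.39·3.22)/(6.39−3.22) ≈ 6.4908·Δt.
So d_Site 1 = 48.62, d_Site 2 = 235.01, d_Site 3 = 225.52 km.
Circle about each station: (x − 27.7)² + (y + 104.8)² = 48.62²; (x + 137.2)² + (y − 124.1)² = 235.01²; (x − 78.0)² + (y − 135.3)² = 225.52².
Subtracting the Site 1 equation from the Site 2 and Site 3 equations removes the quadratic terms:
-329.8 x + 457.8 y = -30391.48
100.6 x + 480.2 y = -35855.61
Solving the 2×2 system: x ≈ -8.9, y ≈ -72.8 km.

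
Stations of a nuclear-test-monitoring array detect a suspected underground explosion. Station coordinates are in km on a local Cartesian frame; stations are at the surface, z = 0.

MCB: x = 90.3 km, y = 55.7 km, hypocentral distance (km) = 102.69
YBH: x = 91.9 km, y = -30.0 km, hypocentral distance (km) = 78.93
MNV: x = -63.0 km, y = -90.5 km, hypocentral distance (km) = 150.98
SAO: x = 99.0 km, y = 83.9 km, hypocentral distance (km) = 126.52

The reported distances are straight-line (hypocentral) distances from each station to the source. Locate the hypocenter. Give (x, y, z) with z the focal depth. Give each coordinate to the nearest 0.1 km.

x ≈ 49.5 km, y ≈ -13.1 km, depth ≈ 64.4 km

Each station gives a sphere (x−x_i)² + (y−y_i)² + z² = d_i² (stations at z=0).
Subtracting the MCB sphere from YBH and MNV: z² cancels, leaving linear equations in x and y:
3.2 x − 171.4 y = 2404.32
-306.6 x − 292.4 y = -11347.05
Solving: x ≈ 49.506, y ≈ -13.103 km (keep extra digits for the depth step; rounded: 49.5, -13.1).
Then from the MCB sphere: z² = 102.69² − (x − 90.3)² − (y − 55.7)² with x = 49.506, y = -13.103, so z ≈ 64.399 ≈ 64.4 km.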